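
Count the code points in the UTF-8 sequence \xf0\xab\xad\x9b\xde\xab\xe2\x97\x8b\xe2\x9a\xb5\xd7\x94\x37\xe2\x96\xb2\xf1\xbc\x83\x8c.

Byte at offset 0: 0xF0 = 11110000 → 4-byte char (#1). Advance 4.
Byte at offset 4: 0xDE = 11011110 → 2-byte char (#2). Advance 2.
Byte at offset 6: 0xE2 = 11100010 → 3-byte char (#3). Advance 3.
Byte at offset 9: 0xE2 = 11100010 → 3-byte char (#4). Advance 3.
Byte at offset 12: 0xD7 = 11010111 → 2-byte char (#5). Advance 2.
Byte at offset 14: 0x37 = 00110111 → 1-byte char (#6). Advance 1.
Byte at offset 15: 0xE2 = 11100010 → 3-byte char (#7). Advance 3.
Byte at offset 18: 0xF1 = 11110001 → 4-byte char (#8). Advance 4.
Reached end at offset 22 after 8 code points.

8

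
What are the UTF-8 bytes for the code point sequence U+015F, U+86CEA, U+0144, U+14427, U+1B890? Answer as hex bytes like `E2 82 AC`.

C5 9F F2 86 B3 AA C5 84 F0 94 90 A7 F0 9B A2 90

U+015F: 2-byte form → C5 9F.
U+86CEA: 4-byte form → F2 86 B3 AA.
U+0144: 2-byte form → C5 84.
U+14427: 4-byte form → F0 94 90 A7.
U+1B890: 4-byte form → F0 9B A2 90.
Concatenated (16 bytes): C5 9F F2 86 B3 AA C5 84 F0 94 90 A7 F0 9B A2 90.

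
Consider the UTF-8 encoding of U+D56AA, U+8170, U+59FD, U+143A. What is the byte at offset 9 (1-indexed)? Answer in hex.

1-indexed offset 9 is 0-indexed offset 8.
U+D56AA → 4-byte form F3 95 9A AA at offsets 0–3.
U+8170 → 3-byte form E8 85 B0 at offsets 4–6.
U+59FD → 3-byte form E5 A7 BD at offsets 7–9.
Offset 8 falls in char 3's range; it's byte 2 of E5 A7 BD = 0xA7.

0xA7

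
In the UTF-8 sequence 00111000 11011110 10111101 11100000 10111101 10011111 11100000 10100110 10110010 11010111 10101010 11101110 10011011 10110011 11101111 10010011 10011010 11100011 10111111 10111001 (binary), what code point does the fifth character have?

U+05EA

Offset 0: leading byte 0x38 = 00111000 → 1-byte char #1 = 38.
Offset 1: leading byte 0xDE = 11011110 → 2-byte char #2 = DE BD.
Offset 3: leading byte 0xE0 = 11100000 → 3-byte char #3 = E0 BD 9F.
Offset 6: leading byte 0xE0 = 11100000 → 3-byte char #4 = E0 A6 B2.
Offset 9: leading byte 0xD7 = 11010111 → 2-byte char #5 = D7 AA.
Leading byte 0xD7 = 11010111 matches 110xxxxx → 2-byte sequence.
Byte 1: 0xD7 = 11010111, payload 10111 (5 bits).
Byte 2: 0xAA = 10101010 (10xxxxxx ✓), payload 101010.
Concatenate: 10111101010 = 0x5EA (11 bits → U+05EA).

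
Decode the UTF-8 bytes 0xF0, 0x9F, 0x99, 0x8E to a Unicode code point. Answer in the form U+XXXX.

U+1F64E

Leading byte 0xF0 = 11110000 matches 11110xxx → 4-byte sequence.
Byte 1: 0xF0 = 11110000, payload 000 (3 bits).
Byte 2: 0x9F = 10011111 (10xxxxxx ✓), payload 011111.
Byte 3: 0x99 = 10011001 (10xxxxxx ✓), payload 011001.
Byte 4: 0x8E = 10001110 (10xxxxxx ✓), payload 001110.
Concatenate: 000011111011001001110 = 0x1F64E (21 bits → U+1F64E).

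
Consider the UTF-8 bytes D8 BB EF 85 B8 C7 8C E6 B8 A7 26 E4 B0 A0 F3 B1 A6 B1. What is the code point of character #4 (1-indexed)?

U+6E27

Offset 0: leading byte 0xD8 = 11011000 → 2-byte char #1 = D8 BB.
Offset 2: leading byte 0xEF = 11101111 → 3-byte char #2 = EF 85 B8.
Offset 5: leading byte 0xC7 = 11000111 → 2-byte char #3 = C7 8C.
Offset 7: leading byte 0xE6 = 11100110 → 3-byte char #4 = E6 B8 A7.
Leading byte 0xE6 = 11100110 matches 1110xxxx → 3-byte sequence.
Byte 1: 0xE6 = 11100110, payload 0110 (4 bits).
Byte 2: 0xB8 = 10111000 (10xxxxxx ✓), payload 111000.
Byte 3: 0xA7 = 10100111 (10xxxxxx ✓), payload 100111.
Concatenate: 0110111000100111 = 0x6E27 (16 bits → U+6E27).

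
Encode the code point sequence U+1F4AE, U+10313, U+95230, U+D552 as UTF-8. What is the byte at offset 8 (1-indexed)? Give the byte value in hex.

1-indexed offset 8 is 0-indexed offset 7.
U+1F4AE → 4-byte form F0 9F 92 AE at offsets 0–3.
U+10313 → 4-byte form F0 90 8C 93 at offsets 4–7.
Offset 7 falls in char 2's range; it's byte 4 of F0 90 8C 93 = 0x93.

0x93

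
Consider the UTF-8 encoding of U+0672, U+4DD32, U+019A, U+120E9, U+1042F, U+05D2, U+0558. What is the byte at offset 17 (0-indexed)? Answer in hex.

U+0672 → 2-byte form D9 B2 at offsets 0–1.
U+4DD32 → 4-byte form F1 8D B4 B2 at offsets 2–5.
U+019A → 2-byte form C6 9A at offsets 6–7.
U+120E9 → 4-byte form F0 92 83 A9 at offsets 8–11.
U+1042F → 4-byte form F0 90 90 AF at offsets 12–15.
U+05D2 → 2-byte form D7 92 at offsets 16–17.
Offset 17 falls in char 6's range; it's byte 2 of D7 92 = 0x92.

0x92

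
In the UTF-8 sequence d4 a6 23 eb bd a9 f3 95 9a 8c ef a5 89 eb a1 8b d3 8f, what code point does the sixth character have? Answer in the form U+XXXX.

Offset 0: leading byte 0xD4 = 11010100 → 2-byte char #1 = D4 A6.
Offset 2: leading byte 0x23 = 00100011 → 1-byte char #2 = 23.
Offset 3: leading byte 0xEB = 11101011 → 3-byte char #3 = EB BD A9.
Offset 6: leading byte 0xF3 = 11110011 → 4-byte char #4 = F3 95 9A 8C.
Offset 10: leading byte 0xEF = 11101111 → 3-byte char #5 = EF A5 89.
Offset 13: leading byte 0xEB = 11101011 → 3-byte char #6 = EB A1 8B.
Leading byte 0xEB = 11101011 matches 1110xxxx → 3-byte sequence.
Byte 1: 0xEB = 11101011, payload 1011 (4 bits).
Byte 2: 0xA1 = 10100001 (10xxxxxx ✓), payload 100001.
Byte 3: 0x8B = 10001011 (10xxxxxx ✓), payload 001011.
Concatenate: 1011100001001011 = 0xB84B (16 bits → U+B84B).

U+B84B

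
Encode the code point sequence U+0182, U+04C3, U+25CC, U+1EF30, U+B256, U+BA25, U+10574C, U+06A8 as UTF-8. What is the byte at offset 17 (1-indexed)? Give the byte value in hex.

1-indexed offset 17 is 0-indexed offset 16.
U+0182 → 2-byte form C6 82 at offsets 0–1.
U+04C3 → 2-byte form D3 83 at offsets 2–3.
U+25CC → 3-byte form E2 97 8C at offsets 4–6.
U+1EF30 → 4-byte form F0 9E BC B0 at offsets 7–10.
U+B256 → 3-byte form EB 89 96 at offsets 11–13.
U+BA25 → 3-byte form EB A8 A5 at offsets 14–16.
Offset 16 falls in char 6's range; it's byte 3 of EB A8 A5 = 0xA5.

0xA5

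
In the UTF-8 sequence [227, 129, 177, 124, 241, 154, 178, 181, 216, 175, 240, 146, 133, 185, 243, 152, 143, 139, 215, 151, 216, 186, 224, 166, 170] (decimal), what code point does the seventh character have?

U+05D7

Offset 0: leading byte 0xE3 = 11100011 → 3-byte char #1 = E3 81 B1.
Offset 3: leading byte 0x7C = 01111100 → 1-byte char #2 = 7C.
Offset 4: leading byte 0xF1 = 11110001 → 4-byte char #3 = F1 9A B2 B5.
Offset 8: leading byte 0xD8 = 11011000 → 2-byte char #4 = D8 AF.
Offset 10: leading byte 0xF0 = 11110000 → 4-byte char #5 = F0 92 85 B9.
Offset 14: leading byte 0xF3 = 11110011 → 4-byte char #6 = F3 98 8F 8B.
Offset 18: leading byte 0xD7 = 11010111 → 2-byte char #7 = D7 97.
Leading byte 0xD7 = 11010111 matches 110xxxxx → 2-byte sequence.
Byte 1: 0xD7 = 11010111, payload 10111 (5 bits).
Byte 2: 0x97 = 10010111 (10xxxxxx ✓), payload 010111.
Concatenate: 10111010111 = 0x5D7 (11 bits → U+05D7).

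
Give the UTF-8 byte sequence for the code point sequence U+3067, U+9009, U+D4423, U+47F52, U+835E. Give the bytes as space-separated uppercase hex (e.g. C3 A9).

E3 81 A7 E9 80 89 F3 94 90 A3 F1 87 BD 92 E8 8D 9E

U+3067: 3-byte form → E3 81 A7.
U+9009: 3-byte form → E9 80 89.
U+D4423: 4-byte form → F3 94 90 A3.
U+47F52: 4-byte form → F1 87 BD 92.
U+835E: 3-byte form → E8 8D 9E.
Concatenated (17 bytes): E3 81 A7 E9 80 89 F3 94 90 A3 F1 87 BD 92 E8 8D 9E.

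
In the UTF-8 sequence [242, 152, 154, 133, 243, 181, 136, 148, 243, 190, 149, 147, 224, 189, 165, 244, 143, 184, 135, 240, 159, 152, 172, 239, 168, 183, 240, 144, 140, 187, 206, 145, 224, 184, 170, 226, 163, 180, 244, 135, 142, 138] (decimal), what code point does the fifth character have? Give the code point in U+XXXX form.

U+10FE07

Offset 0: leading byte 0xF2 = 11110010 → 4-byte char #1 = F2 98 9A 85.
Offset 4: leading byte 0xF3 = 11110011 → 4-byte char #2 = F3 B5 88 94.
Offset 8: leading byte 0xF3 = 11110011 → 4-byte char #3 = F3 BE 95 93.
Offset 12: leading byte 0xE0 = 11100000 → 3-byte char #4 = E0 BD A5.
Offset 15: leading byte 0xF4 = 11110100 → 4-byte char #5 = F4 8F B8 87.
Leading byte 0xF4 = 11110100 matches 11110xxx → 4-byte sequence.
Byte 1: 0xF4 = 11110100, payload 100 (3 bits).
Byte 2: 0x8F = 10001111 (10xxxxxx ✓), payload 001111.
Byte 3: 0xB8 = 10111000 (10xxxxxx ✓), payload 111000.
Byte 4: 0x87 = 10000111 (10xxxxxx ✓), payload 000111.
Concatenate: 100001111111000000111 = 0x10FE07 (21 bits → U+10FE07).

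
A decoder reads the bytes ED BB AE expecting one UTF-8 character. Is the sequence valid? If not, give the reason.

invalid (encodes a surrogate (U+D800–U+DFFF))

Structurally a 3-byte sequence; payload = 0xDEEE.
But 0xDEEE is in U+D800–U+DFFF, the surrogate range. Surrogates are not Unicode scalar values and are forbidden in UTF-8.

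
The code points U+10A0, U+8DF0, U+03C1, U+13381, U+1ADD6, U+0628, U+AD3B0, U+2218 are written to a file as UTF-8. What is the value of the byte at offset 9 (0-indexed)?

U+10A0 → 3-byte form E1 82 A0 at offsets 0–2.
U+8DF0 → 3-byte form E8 B7 B0 at offsets 3–5.
U+03C1 → 2-byte form CF 81 at offsets 6–7.
U+13381 → 4-byte form F0 93 8E 81 at offsets 8–11.
Offset 9 falls in char 4's range; it's byte 2 of F0 93 8E 81 = 0x93.

0x93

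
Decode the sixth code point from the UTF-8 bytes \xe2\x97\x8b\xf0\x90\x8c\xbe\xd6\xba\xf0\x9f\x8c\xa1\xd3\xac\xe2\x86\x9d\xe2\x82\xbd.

U+219D

Offset 0: leading byte 0xE2 = 11100010 → 3-byte char #1 = E2 97 8B.
Offset 3: leading byte 0xF0 = 11110000 → 4-byte char #2 = F0 90 8C BE.
Offset 7: leading byte 0xD6 = 11010110 → 2-byte char #3 = D6 BA.
Offset 9: leading byte 0xF0 = 11110000 → 4-byte char #4 = F0 9F 8C A1.
Offset 13: leading byte 0xD3 = 11010011 → 2-byte char #5 = D3 AC.
Offset 15: leading byte 0xE2 = 11100010 → 3-byte char #6 = E2 86 9D.
Leading byte 0xE2 = 11100010 matches 1110xxxx → 3-byte sequence.
Byte 1: 0xE2 = 11100010, payload 0010 (4 bits).
Byte 2: 0x86 = 10000110 (10xxxxxx ✓), payload 000110.
Byte 3: 0x9D = 10011101 (10xxxxxx ✓), payload 011101.
Concatenate: 0010000110011101 = 0x219D (16 bits → U+219D).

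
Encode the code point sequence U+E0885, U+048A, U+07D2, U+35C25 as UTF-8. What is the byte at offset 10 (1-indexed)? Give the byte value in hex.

0xB5

1-indexed offset 10 is 0-indexed offset 9.
U+E0885 → 4-byte form F3 A0 A2 85 at offsets 0–3.
U+048A → 2-byte form D2 8A at offsets 4–5.
U+07D2 → 2-byte form DF 92 at offsets 6–7.
U+35C25 → 4-byte form F0 B5 B0 A5 at offsets 8–11.
Offset 9 falls in char 4's range; it's byte 2 of F0 B5 B0 A5 = 0xB5.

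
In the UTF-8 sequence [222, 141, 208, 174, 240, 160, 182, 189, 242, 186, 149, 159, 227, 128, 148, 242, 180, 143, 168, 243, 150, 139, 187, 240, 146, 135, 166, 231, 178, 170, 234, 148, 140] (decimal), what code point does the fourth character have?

Offset 0: leading byte 0xDE = 11011110 → 2-byte char #1 = DE 8D.
Offset 2: leading byte 0xD0 = 11010000 → 2-byte char #2 = D0 AE.
Offset 4: leading byte 0xF0 = 11110000 → 4-byte char #3 = F0 A0 B6 BD.
Offset 8: leading byte 0xF2 = 11110010 → 4-byte char #4 = F2 BA 95 9F.
Leading byte 0xF2 = 11110010 matches 11110xxx → 4-byte sequence.
Byte 1: 0xF2 = 11110010, payload 010 (3 bits).
Byte 2: 0xBA = 10111010 (10xxxxxx ✓), payload 111010.
Byte 3: 0x95 = 10010101 (10xxxxxx ✓), payload 010101.
Byte 4: 0x9F = 10011111 (10xxxxxx ✓), payload 011111.
Concatenate: 010111010010101011111 = 0xBA55F (21 bits → U+BA55F).

U+BA55F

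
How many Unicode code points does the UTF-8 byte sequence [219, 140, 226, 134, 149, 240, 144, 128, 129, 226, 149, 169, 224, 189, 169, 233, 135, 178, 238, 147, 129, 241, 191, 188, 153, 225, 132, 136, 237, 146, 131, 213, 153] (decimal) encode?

11

Byte at offset 0: 0xDB = 11011011 → 2-byte char (#1). Advance 2.
Byte at offset 2: 0xE2 = 11100010 → 3-byte char (#2). Advance 3.
Byte at offset 5: 0xF0 = 11110000 → 4-byte char (#3). Advance 4.
Byte at offset 9: 0xE2 = 11100010 → 3-byte char (#4). Advance 3.
Byte at offset 12: 0xE0 = 11100000 → 3-byte char (#5). Advance 3.
Byte at offset 15: 0xE9 = 11101001 → 3-byte char (#6). Advance 3.
Byte at offset 18: 0xEE = 11101110 → 3-byte char (#7). Advance 3.
Byte at offset 21: 0xF1 = 11110001 → 4-byte char (#8). Advance 4.
Byte at offset 25: 0xE1 = 11100001 → 3-byte char (#9). Advance 3.
Byte at offset 28: 0xED = 11101101 → 3-byte char (#10). Advance 3.
Byte at offset 31: 0xD5 = 11010101 → 2-byte char (#11). Advance 2.
Reached end at offset 33 after 11 code points.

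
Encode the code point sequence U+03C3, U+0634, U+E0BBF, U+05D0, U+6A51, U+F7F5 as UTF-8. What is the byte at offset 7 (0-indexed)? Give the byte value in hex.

U+03C3 → 2-byte form CF 83 at offsets 0–1.
U+0634 → 2-byte form D8 B4 at offsets 2–3.
U+E0BBF → 4-byte form F3 A0 AE BF at offsets 4–7.
Offset 7 falls in char 3's range; it's byte 4 of F3 A0 AE BF = 0xBF.

0xBF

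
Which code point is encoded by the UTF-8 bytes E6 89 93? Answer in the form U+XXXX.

U+6253

Leading byte 0xE6 = 11100110 matches 1110xxxx → 3-byte sequence.
Byte 1: 0xE6 = 11100110, payload 0110 (4 bits).
Byte 2: 0x89 = 10001001 (10xxxxxx ✓), payload 001001.
Byte 3: 0x93 = 10010011 (10xxxxxx ✓), payload 010011.
Concatenate: 0110001001010011 = 0x6253 (16 bits → U+6253).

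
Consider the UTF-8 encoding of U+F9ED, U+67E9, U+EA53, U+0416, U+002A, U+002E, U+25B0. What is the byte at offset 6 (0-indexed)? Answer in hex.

0xEE

U+F9ED → 3-byte form EF A7 AD at offsets 0–2.
U+67E9 → 3-byte form E6 9F A9 at offsets 3–5.
U+EA53 → 3-byte form EE A9 93 at offsets 6–8.
Offset 6 falls in char 3's range; it's byte 1 of EE A9 93 = 0xEE.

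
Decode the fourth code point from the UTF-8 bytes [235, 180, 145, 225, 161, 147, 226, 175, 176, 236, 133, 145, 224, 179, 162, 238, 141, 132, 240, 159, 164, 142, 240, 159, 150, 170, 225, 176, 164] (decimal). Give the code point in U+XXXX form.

U+C151

Offset 0: leading byte 0xEB = 11101011 → 3-byte char #1 = EB B4 91.
Offset 3: leading byte 0xE1 = 11100001 → 3-byte char #2 = E1 A1 93.
Offset 6: leading byte 0xE2 = 11100010 → 3-byte char #3 = E2 AF B0.
Offset 9: leading byte 0xEC = 11101100 → 3-byte char #4 = EC 85 91.
Leading byte 0xEC = 11101100 matches 1110xxxx → 3-byte sequence.
Byte 1: 0xEC = 11101100, payload 1100 (4 bits).
Byte 2: 0x85 = 10000101 (10xxxxxx ✓), payload 000101.
Byte 3: 0x91 = 10010001 (10xxxxxx ✓), payload 010001.
Concatenate: 1100000101010001 = 0xC151 (16 bits → U+C151).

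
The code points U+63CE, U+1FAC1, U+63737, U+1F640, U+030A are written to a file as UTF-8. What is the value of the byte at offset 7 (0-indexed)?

U+63CE → 3-byte form E6 8F 8E at offsets 0–2.
U+1FAC1 → 4-byte form F0 9F AB 81 at offsets 3–6.
U+63737 → 4-byte form F1 A3 9C B7 at offsets 7–10.
Offset 7 falls in char 3's range; it's byte 1 of F1 A3 9C B7 = 0xF1.

0xF1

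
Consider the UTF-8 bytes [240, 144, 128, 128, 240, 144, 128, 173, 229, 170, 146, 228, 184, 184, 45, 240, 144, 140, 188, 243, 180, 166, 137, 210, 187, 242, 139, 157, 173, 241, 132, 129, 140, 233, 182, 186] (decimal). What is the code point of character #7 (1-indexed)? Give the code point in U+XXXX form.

U+F4989

Offset 0: leading byte 0xF0 = 11110000 → 4-byte char #1 = F0 90 80 80.
Offset 4: leading byte 0xF0 = 11110000 → 4-byte char #2 = F0 90 80 AD.
Offset 8: leading byte 0xE5 = 11100101 → 3-byte char #3 = E5 AA 92.
Offset 11: leading byte 0xE4 = 11100100 → 3-byte char #4 = E4 B8 B8.
Offset 14: leading byte 0x2D = 00101101 → 1-byte char #5 = 2D.
Offset 15: leading byte 0xF0 = 11110000 → 4-byte char #6 = F0 90 8C BC.
Offset 19: leading byte 0xF3 = 11110011 → 4-byte char #7 = F3 B4 A6 89.
Leading byte 0xF3 = 11110011 matches 11110xxx → 4-byte sequence.
Byte 1: 0xF3 = 11110011, payload 011 (3 bits).
Byte 2: 0xB4 = 10110100 (10xxxxxx ✓), payload 110100.
Byte 3: 0xA6 = 10100110 (10xxxxxx ✓), payload 100110.
Byte 4: 0x89 = 10001001 (10xxxxxx ✓), payload 001001.
Concatenate: 011110100100110001001 = 0xF4989 (21 bits → U+F4989).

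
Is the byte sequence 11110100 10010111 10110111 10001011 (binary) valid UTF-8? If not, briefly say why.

Leading byte 0xF4 = 11110100 → 4-byte form.
Payload = 0x117DCB, which exceeds U+10FFFF, the maximum Unicode code point. (Leading bytes F5–FF, or F4 followed by ≥ 0x90, are invalid.)

invalid (encodes a value above U+10FFFF)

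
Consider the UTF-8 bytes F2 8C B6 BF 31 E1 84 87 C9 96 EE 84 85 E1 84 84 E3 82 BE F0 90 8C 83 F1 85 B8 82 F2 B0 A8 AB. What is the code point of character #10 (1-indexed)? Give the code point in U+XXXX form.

Offset 0: leading byte 0xF2 = 11110010 → 4-byte char #1 = F2 8C B6 BF.
Offset 4: leading byte 0x31 = 00110001 → 1-byte char #2 = 31.
Offset 5: leading byte 0xE1 = 11100001 → 3-byte char #3 = E1 84 87.
Offset 8: leading byte 0xC9 = 11001001 → 2-byte char #4 = C9 96.
Offset 10: leading byte 0xEE = 11101110 → 3-byte char #5 = EE 84 85.
Offset 13: leading byte 0xE1 = 11100001 → 3-byte char #6 = E1 84 84.
Offset 16: leading byte 0xE3 = 11100011 → 3-byte char #7 = E3 82 BE.
Offset 19: leading byte 0xF0 = 11110000 → 4-byte char #8 = F0 90 8C 83.
Offset 23: leading byte 0xF1 = 11110001 → 4-byte char #9 = F1 85 B8 82.
Offset 27: leading byte 0xF2 = 11110010 → 4-byte char #10 = F2 B0 A8 AB.
Leading byte 0xF2 = 11110010 matches 11110xxx → 4-byte sequence.
Byte 1: 0xF2 = 11110010, payload 010 (3 bits).
Byte 2: 0xB0 = 10110000 (10xxxxxx ✓), payload 110000.
Byte 3: 0xA8 = 10101000 (10xxxxxx ✓), payload 101000.
Byte 4: 0xAB = 10101011 (10xxxxxx ✓), payload 101011.
Concatenate: 010110000101000101011 = 0xB0A2B (21 bits → U+B0A2B).

U+B0A2B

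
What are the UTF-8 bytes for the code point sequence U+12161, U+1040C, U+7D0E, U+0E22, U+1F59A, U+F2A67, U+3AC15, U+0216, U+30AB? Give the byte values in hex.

F0 92 85 A1 F0 90 90 8C E7 B4 8E E0 B8 A2 F0 9F 96 9A F3 B2 A9 A7 F0 BA B0 95 C8 96 E3 82 AB

U+12161: 4-byte form → F0 92 85 A1.
U+1040C: 4-byte form → F0 90 90 8C.
U+7D0E: 3-byte form → E7 B4 8E.
U+0E22: 3-byte form → E0 B8 A2.
U+1F59A: 4-byte form → F0 9F 96 9A.
U+F2A67: 4-byte form → F3 B2 A9 A7.
U+3AC15: 4-byte form → F0 BA B0 95.
U+0216: 2-byte form → C8 96.
U+30AB: 3-byte form → E3 82 AB.
Concatenated (31 bytes): F0 92 85 A1 F0 90 90 8C E7 B4 8E E0 B8 A2 F0 9F 96 9A F3 B2 A9 A7 F0 BA B0 95 C8 96 E3 82 AB.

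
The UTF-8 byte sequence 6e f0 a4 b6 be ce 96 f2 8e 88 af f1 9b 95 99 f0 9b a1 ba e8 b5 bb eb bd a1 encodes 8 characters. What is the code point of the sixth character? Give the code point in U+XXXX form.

Offset 0: leading byte 0x6E = 01101110 → 1-byte char #1 = 6E.
Offset 1: leading byte 0xF0 = 11110000 → 4-byte char #2 = F0 A4 B6 BE.
Offset 5: leading byte 0xCE = 11001110 → 2-byte char #3 = CE 96.
Offset 7: leading byte 0xF2 = 11110010 → 4-byte char #4 = F2 8E 88 AF.
Offset 11: leading byte 0xF1 = 11110001 → 4-byte char #5 = F1 9B 95 99.
Offset 15: leading byte 0xF0 = 11110000 → 4-byte char #6 = F0 9B A1 BA.
Leading byte 0xF0 = 11110000 matches 11110xxx → 4-byte sequence.
Byte 1: 0xF0 = 11110000, payload 000 (3 bits).
Byte 2: 0x9B = 10011011 (10xxxxxx ✓), payload 011011.
Byte 3: 0xA1 = 10100001 (10xxxxxx ✓), payload 100001.
Byte 4: 0xBA = 10111010 (10xxxxxx ✓), payload 111010.
Concatenate: 000011011100001111010 = 0x1B87A (21 bits → U+1B87A).

U+1B87A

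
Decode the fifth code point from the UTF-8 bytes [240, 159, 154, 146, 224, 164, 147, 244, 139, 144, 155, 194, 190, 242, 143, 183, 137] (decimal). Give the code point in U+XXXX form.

U+8FDC9

Offset 0: leading byte 0xF0 = 11110000 → 4-byte char #1 = F0 9F 9A 92.
Offset 4: leading byte 0xE0 = 11100000 → 3-byte char #2 = E0 A4 93.
Offset 7: leading byte 0xF4 = 11110100 → 4-byte char #3 = F4 8B 90 9B.
Offset 11: leading byte 0xC2 = 11000010 → 2-byte char #4 = C2 BE.
Offset 13: leading byte 0xF2 = 11110010 → 4-byte char #5 = F2 8F B7 89.
Leading byte 0xF2 = 11110010 matches 11110xxx → 4-byte sequence.
Byte 1: 0xF2 = 11110010, payload 010 (3 bits).
Byte 2: 0x8F = 10001111 (10xxxxxx ✓), payload 001111.
Byte 3: 0xB7 = 10110111 (10xxxxxx ✓), payload 110111.
Byte 4: 0x89 = 10001001 (10xxxxxx ✓), payload 001001.
Concatenate: 010001111110111001001 = 0x8FDC9 (21 bits → U+8FDC9).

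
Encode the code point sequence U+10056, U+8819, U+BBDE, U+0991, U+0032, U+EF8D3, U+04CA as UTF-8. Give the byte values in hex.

F0 90 81 96 E8 A0 99 EB AF 9E E0 A6 91 32 F3 AF A3 93 D3 8A

U+10056: 4-byte form → F0 90 81 96.
U+8819: 3-byte form → E8 A0 99.
U+BBDE: 3-byte form → EB AF 9E.
U+0991: 3-byte form → E0 A6 91.
U+0032: 1-byte form → 32.
U+EF8D3: 4-byte form → F3 AF A3 93.
U+04CA: 2-byte form → D3 8A.
Concatenated (20 bytes): F0 90 81 96 E8 A0 99 EB AF 9E E0 A6 91 32 F3 AF A3 93 D3 8A.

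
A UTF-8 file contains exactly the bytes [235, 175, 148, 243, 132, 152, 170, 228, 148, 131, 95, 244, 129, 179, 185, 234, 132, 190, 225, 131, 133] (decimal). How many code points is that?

Byte at offset 0: 0xEB = 11101011 → 3-byte char (#1). Advance 3.
Byte at offset 3: 0xF3 = 11110011 → 4-byte char (#2). Advance 4.
Byte at offset 7: 0xE4 = 11100100 → 3-byte char (#3). Advance 3.
Byte at offset 10: 0x5F = 01011111 → 1-byte char (#4). Advance 1.
Byte at offset 11: 0xF4 = 11110100 → 4-byte char (#5). Advance 4.
Byte at offset 15: 0xEA = 11101010 → 3-byte char (#6). Advance 3.
Byte at offset 18: 0xE1 = 11100001 → 3-byte char (#7). Advance 3.
Reached end at offset 21 after 7 code points.

7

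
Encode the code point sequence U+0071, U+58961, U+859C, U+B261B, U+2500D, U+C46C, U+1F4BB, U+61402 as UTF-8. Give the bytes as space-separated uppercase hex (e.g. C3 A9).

U+0071: 1-byte form → 71.
U+58961: 4-byte form → F1 98 A5 A1.
U+859C: 3-byte form → E8 96 9C.
U+B261B: 4-byte form → F2 B2 98 9B.
U+2500D: 4-byte form → F0 A5 80 8D.
U+C46C: 3-byte form → EC 91 AC.
U+1F4BB: 4-byte form → F0 9F 92 BB.
U+61402: 4-byte form → F1 A1 90 82.
Concatenated (27 bytes): 71 F1 98 A5 A1 E8 96 9C F2 B2 98 9B F0 A5 80 8D EC 91 AC F0 9F 92 BB F1 A1 90 82.

71 F1 98 A5 A1 E8 96 9C F2 B2 98 9B F0 A5 80 8D EC 91 AC F0 9F 92 BB F1 A1 90 82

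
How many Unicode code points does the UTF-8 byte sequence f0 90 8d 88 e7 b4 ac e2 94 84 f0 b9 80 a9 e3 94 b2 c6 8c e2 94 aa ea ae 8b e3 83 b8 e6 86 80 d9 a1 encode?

11

Byte at offset 0: 0xF0 = 11110000 → 4-byte char (#1). Advance 4.
Byte at offset 4: 0xE7 = 11100111 → 3-byte char (#2). Advance 3.
Byte at offset 7: 0xE2 = 11100010 → 3-byte char (#3). Advance 3.
Byte at offset 10: 0xF0 = 11110000 → 4-byte char (#4). Advance 4.
Byte at offset 14: 0xE3 = 11100011 → 3-byte char (#5). Advance 3.
Byte at offset 17: 0xC6 = 11000110 → 2-byte char (#6). Advance 2.
Byte at offset 19: 0xE2 = 11100010 → 3-byte char (#7). Advance 3.
Byte at offset 22: 0xEA = 11101010 → 3-byte char (#8). Advance 3.
Byte at offset 25: 0xE3 = 11100011 → 3-byte char (#9). Advance 3.
Byte at offset 28: 0xE6 = 11100110 → 3-byte char (#10). Advance 3.
Byte at offset 31: 0xD9 = 11011001 → 2-byte char (#11). Advance 2.
Reached end at offset 33 after 11 code points.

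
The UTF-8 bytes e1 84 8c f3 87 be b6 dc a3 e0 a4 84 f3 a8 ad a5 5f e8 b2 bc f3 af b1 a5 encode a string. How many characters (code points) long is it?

8

Byte at offset 0: 0xE1 = 11100001 → 3-byte char (#1). Advance 3.
Byte at offset 3: 0xF3 = 11110011 → 4-byte char (#2). Advance 4.
Byte at offset 7: 0xDC = 11011100 → 2-byte char (#3). Advance 2.
Byte at offset 9: 0xE0 = 11100000 → 3-byte char (#4). Advance 3.
Byte at offset 12: 0xF3 = 11110011 → 4-byte char (#5). Advance 4.
Byte at offset 16: 0x5F = 01011111 → 1-byte char (#6). Advance 1.
Byte at offset 17: 0xE8 = 11101000 → 3-byte char (#7). Advance 3.
Byte at offset 20: 0xF3 = 11110011 → 4-byte char (#8). Advance 4.
Reached end at offset 24 after 8 code points.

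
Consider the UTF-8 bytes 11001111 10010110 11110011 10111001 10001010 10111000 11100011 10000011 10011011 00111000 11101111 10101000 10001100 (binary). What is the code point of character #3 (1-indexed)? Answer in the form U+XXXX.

U+30DB

Offset 0: leading byte 0xCF = 11001111 → 2-byte char #1 = CF 96.
Offset 2: leading byte 0xF3 = 11110011 → 4-byte char #2 = F3 B9 8A B8.
Offset 6: leading byte 0xE3 = 11100011 → 3-byte char #3 = E3 83 9B.
Leading byte 0xE3 = 11100011 matches 1110xxxx → 3-byte sequence.
Byte 1: 0xE3 = 11100011, payload 0011 (4 bits).
Byte 2: 0x83 = 10000011 (10xxxxxx ✓), payload 000011.
Byte 3: 0x9B = 10011011 (10xxxxxx ✓), payload 011011.
Concatenate: 0011000011011011 = 0x30DB (16 bits → U+30DB).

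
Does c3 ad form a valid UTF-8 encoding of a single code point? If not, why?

valid

Leading byte 0xC3 = 11000011 → 2-byte form.
Continuation bytes 0xAD=10101101 all match 10xxxxxx.
Decoded value 0xED is ≥ 0x80 (shortest form) and not a surrogate.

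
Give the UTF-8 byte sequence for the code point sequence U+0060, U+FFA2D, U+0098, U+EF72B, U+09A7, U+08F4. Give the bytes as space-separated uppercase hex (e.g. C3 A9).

U+0060: 1-byte form → 60.
U+FFA2D: 4-byte form → F3 BF A8 AD.
U+0098: 2-byte form → C2 98.
U+EF72B: 4-byte form → F3 AF 9C AB.
U+09A7: 3-byte form → E0 A6 A7.
U+08F4: 3-byte form → E0 A3 B4.
Concatenated (17 bytes): 60 F3 BF A8 AD C2 98 F3 AF 9C AB E0 A6 A7 E0 A3 B4.

60 F3 BF A8 AD C2 98 F3 AF 9C AB E0 A6 A7 E0 A3 B4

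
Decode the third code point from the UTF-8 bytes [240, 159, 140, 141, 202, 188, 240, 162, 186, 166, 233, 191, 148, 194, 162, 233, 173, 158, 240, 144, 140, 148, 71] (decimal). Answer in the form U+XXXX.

Offset 0: leading byte 0xF0 = 11110000 → 4-byte char #1 = F0 9F 8C 8D.
Offset 4: leading byte 0xCA = 11001010 → 2-byte char #2 = CA BC.
Offset 6: leading byte 0xF0 = 11110000 → 4-byte char #3 = F0 A2 BA A6.
Leading byte 0xF0 = 11110000 matches 11110xxx → 4-byte sequence.
Byte 1: 0xF0 = 11110000, payload 000 (3 bits).
Byte 2: 0xA2 = 10100010 (10xxxxxx ✓), payload 100010.
Byte 3: 0xBA = 10111010 (10xxxxxx ✓), payload 111010.
Byte 4: 0xA6 = 10100110 (10xxxxxx ✓), payload 100110.
Concatenate: 000100010111010100110 = 0x22EA6 (21 bits → U+22EA6).

U+22EA6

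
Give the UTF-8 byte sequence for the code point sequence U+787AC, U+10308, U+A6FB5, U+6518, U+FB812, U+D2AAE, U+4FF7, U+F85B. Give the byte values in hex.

U+787AC: 4-byte form → F1 B8 9E AC.
U+10308: 4-byte form → F0 90 8C 88.
U+A6FB5: 4-byte form → F2 A6 BE B5.
U+6518: 3-byte form → E6 94 98.
U+FB812: 4-byte form → F3 BB A0 92.
U+D2AAE: 4-byte form → F3 92 AA AE.
U+4FF7: 3-byte form → E4 BF B7.
U+F85B: 3-byte form → EF A1 9B.
Concatenated (29 bytes): F1 B8 9E AC F0 90 8C 88 F2 A6 BE B5 E6 94 98 F3 BB A0 92 F3 92 AA AE E4 BF B7 EF A1 9B.

F1 B8 9E AC F0 90 8C 88 F2 A6 BE B5 E6 94 98 F3 BB A0 92 F3 92 AA AE E4 BF B7 EF A1 9B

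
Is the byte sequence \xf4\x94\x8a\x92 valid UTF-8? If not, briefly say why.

Leading byte 0xF4 = 11110100 → 4-byte form.
Payload = 0x114292, which exceeds U+10FFFF, the maximum Unicode code point. (Leading bytes F5–FF, or F4 followed by ≥ 0x90, are invalid.)

invalid (encodes a value above U+10FFFF)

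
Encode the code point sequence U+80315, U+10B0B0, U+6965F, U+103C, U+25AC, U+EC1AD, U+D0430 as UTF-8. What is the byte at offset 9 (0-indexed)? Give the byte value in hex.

0xA9

U+80315 → 4-byte form F2 80 8C 95 at offsets 0–3.
U+10B0B0 → 4-byte form F4 8B 82 B0 at offsets 4–7.
U+6965F → 4-byte form F1 A9 99 9F at offsets 8–11.
Offset 9 falls in char 3's range; it's byte 2 of F1 A9 99 9F = 0xA9.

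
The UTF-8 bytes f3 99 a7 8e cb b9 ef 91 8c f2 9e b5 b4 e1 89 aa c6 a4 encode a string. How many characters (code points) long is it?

Byte at offset 0: 0xF3 = 11110011 → 4-byte char (#1). Advance 4.
Byte at offset 4: 0xCB = 11001011 → 2-byte char (#2). Advance 2.
Byte at offset 6: 0xEF = 11101111 → 3-byte char (#3). Advance 3.
Byte at offset 9: 0xF2 = 11110010 → 4-byte char (#4). Advance 4.
Byte at offset 13: 0xE1 = 11100001 → 3-byte char (#5). Advance 3.
Byte at offset 16: 0xC6 = 11000110 → 2-byte char (#6). Advance 2.
Reached end at offset 18 after 6 code points.

6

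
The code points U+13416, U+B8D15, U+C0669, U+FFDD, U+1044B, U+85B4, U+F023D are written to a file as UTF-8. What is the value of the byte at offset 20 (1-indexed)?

1-indexed offset 20 is 0-indexed offset 19.
U+13416 → 4-byte form F0 93 90 96 at offsets 0–3.
U+B8D15 → 4-byte form F2 B8 B4 95 at offsets 4–7.
U+C0669 → 4-byte form F3 80 99 A9 at offsets 8–11.
U+FFDD → 3-byte form EF BF 9D at offsets 12–14.
U+1044B → 4-byte form F0 90 91 8B at offsets 15–18.
U+85B4 → 3-byte form E8 96 B4 at offsets 19–21.
Offset 19 falls in char 6's range; it's byte 1 of E8 96 B4 = 0xE8.

0xE8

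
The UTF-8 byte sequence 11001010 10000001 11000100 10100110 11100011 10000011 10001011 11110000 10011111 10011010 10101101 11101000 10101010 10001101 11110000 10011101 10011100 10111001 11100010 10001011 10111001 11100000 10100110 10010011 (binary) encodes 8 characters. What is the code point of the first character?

U+0281

Offset 0: leading byte 0xCA = 11001010 → 2-byte char #1 = CA 81.
Leading byte 0xCA = 11001010 matches 110xxxxx → 2-byte sequence.
Byte 1: 0xCA = 11001010, payload 01010 (5 bits).
Byte 2: 0x81 = 10000001 (10xxxxxx ✓), payload 000001.
Concatenate: 01010000001 = 0x281 (11 bits → U+0281).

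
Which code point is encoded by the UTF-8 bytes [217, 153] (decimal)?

Leading byte 0xD9 = 11011001 matches 110xxxxx → 2-byte sequence.
Byte 1: 0xD9 = 11011001, payload 11001 (5 bits).
Byte 2: 0x99 = 10011001 (10xxxxxx ✓), payload 011001.
Concatenate: 11001011001 = 0x659 (11 bits → U+0659).

U+0659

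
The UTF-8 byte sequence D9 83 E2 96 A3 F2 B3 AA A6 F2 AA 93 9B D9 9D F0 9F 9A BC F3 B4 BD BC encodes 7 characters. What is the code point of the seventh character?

U+F4F7C

Offset 0: leading byte 0xD9 = 11011001 → 2-byte char #1 = D9 83.
Offset 2: leading byte 0xE2 = 11100010 → 3-byte char #2 = E2 96 A3.
Offset 5: leading byte 0xF2 = 11110010 → 4-byte char #3 = F2 B3 AA A6.
Offset 9: leading byte 0xF2 = 11110010 → 4-byte char #4 = F2 AA 93 9B.
Offset 13: leading byte 0xD9 = 11011001 → 2-byte char #5 = D9 9D.
Offset 15: leading byte 0xF0 = 11110000 → 4-byte char #6 = F0 9F 9A BC.
Offset 19: leading byte 0xF3 = 11110011 → 4-byte char #7 = F3 B4 BD BC.
Leading byte 0xF3 = 11110011 matches 11110xxx → 4-byte sequence.
Byte 1: 0xF3 = 11110011, payload 011 (3 bits).
Byte 2: 0xB4 = 10110100 (10xxxxxx ✓), payload 110100.
Byte 3: 0xBD = 10111101 (10xxxxxx ✓), payload 111101.
Byte 4: 0xBC = 10111100 (10xxxxxx ✓), payload 111100.
Concatenate: 011110100111101111100 = 0xF4F7C (21 bits → U+F4F7C).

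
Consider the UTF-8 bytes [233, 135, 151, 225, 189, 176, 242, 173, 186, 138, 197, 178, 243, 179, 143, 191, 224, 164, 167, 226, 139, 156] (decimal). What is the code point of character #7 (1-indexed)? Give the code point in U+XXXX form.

Offset 0: leading byte 0xE9 = 11101001 → 3-byte char #1 = E9 87 97.
Offset 3: leading byte 0xE1 = 11100001 → 3-byte char #2 = E1 BD B0.
Offset 6: leading byte 0xF2 = 11110010 → 4-byte char #3 = F2 AD BA 8A.
Offset 10: leading byte 0xC5 = 11000101 → 2-byte char #4 = C5 B2.
Offset 12: leading byte 0xF3 = 11110011 → 4-byte char #5 = F3 B3 8F BF.
Offset 16: leading byte 0xE0 = 11100000 → 3-byte char #6 = E0 A4 A7.
Offset 19: leading byte 0xE2 = 11100010 → 3-byte char #7 = E2 8B 9C.
Leading byte 0xE2 = 11100010 matches 1110xxxx → 3-byte sequence.
Byte 1: 0xE2 = 11100010, payload 0010 (4 bits).
Byte 2: 0x8B = 10001011 (10xxxxxx ✓), payload 001011.
Byte 3: 0x9C = 10011100 (10xxxxxx ✓), payload 011100.
Concatenate: 0010001011011100 = 0x22DC (16 bits → U+22DC).

U+22DC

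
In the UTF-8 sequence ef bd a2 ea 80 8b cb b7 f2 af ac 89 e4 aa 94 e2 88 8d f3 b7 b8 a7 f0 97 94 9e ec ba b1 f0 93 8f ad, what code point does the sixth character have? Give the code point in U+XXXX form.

U+220D

Offset 0: leading byte 0xEF = 11101111 → 3-byte char #1 = EF BD A2.
Offset 3: leading byte 0xEA = 11101010 → 3-byte char #2 = EA 80 8B.
Offset 6: leading byte 0xCB = 11001011 → 2-byte char #3 = CB B7.
Offset 8: leading byte 0xF2 = 11110010 → 4-byte char #4 = F2 AF AC 89.
Offset 12: leading byte 0xE4 = 11100100 → 3-byte char #5 = E4 AA 94.
Offset 15: leading byte 0xE2 = 11100010 → 3-byte char #6 = E2 88 8D.
Leading byte 0xE2 = 11100010 matches 1110xxxx → 3-byte sequence.
Byte 1: 0xE2 = 11100010, payload 0010 (4 bits).
Byte 2: 0x88 = 10001000 (10xxxxxx ✓), payload 001000.
Byte 3: 0x8D = 10001101 (10xxxxxx ✓), payload 001101.
Concatenate: 0010001000001101 = 0x220D (16 bits → U+220D).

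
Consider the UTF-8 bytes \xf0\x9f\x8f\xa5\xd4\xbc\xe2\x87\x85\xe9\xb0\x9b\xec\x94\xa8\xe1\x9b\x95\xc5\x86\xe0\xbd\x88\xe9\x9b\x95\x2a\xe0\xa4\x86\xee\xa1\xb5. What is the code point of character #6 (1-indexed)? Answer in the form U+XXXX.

Offset 0: leading byte 0xF0 = 11110000 → 4-byte char #1 = F0 9F 8F A5.
Offset 4: leading byte 0xD4 = 11010100 → 2-byte char #2 = D4 BC.
Offset 6: leading byte 0xE2 = 11100010 → 3-byte char #3 = E2 87 85.
Offset 9: leading byte 0xE9 = 11101001 → 3-byte char #4 = E9 B0 9B.
Offset 12: leading byte 0xEC = 11101100 → 3-byte char #5 = EC 94 A8.
Offset 15: leading byte 0xE1 = 11100001 → 3-byte char #6 = E1 9B 95.
Leading byte 0xE1 = 11100001 matches 1110xxxx → 3-byte sequence.
Byte 1: 0xE1 = 11100001, payload 0001 (4 bits).
Byte 2: 0x9B = 10011011 (10xxxxxx ✓), payload 011011.
Byte 3: 0x95 = 10010101 (10xxxxxx ✓), payload 010101.
Concatenate: 0001011011010101 = 0x16D5 (16 bits → U+16D5).

U+16D5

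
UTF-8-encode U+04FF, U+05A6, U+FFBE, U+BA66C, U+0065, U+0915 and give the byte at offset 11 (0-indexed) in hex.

0x65

U+04FF → 2-byte form D3 BF at offsets 0–1.
U+05A6 → 2-byte form D6 A6 at offsets 2–3.
U+FFBE → 3-byte form EF BE BE at offsets 4–6.
U+BA66C → 4-byte form F2 BA 99 AC at offsets 7–10.
U+0065 → 1-byte form 65 at offsets 11–11.
Offset 11 falls in char 5's range; it's byte 1 of 65 = 0x65.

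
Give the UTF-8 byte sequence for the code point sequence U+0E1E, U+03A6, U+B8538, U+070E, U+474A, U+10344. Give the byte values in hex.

E0 B8 9E CE A6 F2 B8 94 B8 DC 8E E4 9D 8A F0 90 8D 84

U+0E1E: 3-byte form → E0 B8 9E.
U+03A6: 2-byte form → CE A6.
U+B8538: 4-byte form → F2 B8 94 B8.
U+070E: 2-byte form → DC 8E.
U+474A: 3-byte form → E4 9D 8A.
U+10344: 4-byte form → F0 90 8D 84.
Concatenated (18 bytes): E0 B8 9E CE A6 F2 B8 94 B8 DC 8E E4 9D 8A F0 90 8D 84.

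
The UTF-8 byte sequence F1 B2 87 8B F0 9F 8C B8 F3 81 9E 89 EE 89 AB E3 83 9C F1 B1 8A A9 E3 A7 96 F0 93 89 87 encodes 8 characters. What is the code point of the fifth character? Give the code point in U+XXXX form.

U+30DC

Offset 0: leading byte 0xF1 = 11110001 → 4-byte char #1 = F1 B2 87 8B.
Offset 4: leading byte 0xF0 = 11110000 → 4-byte char #2 = F0 9F 8C B8.
Offset 8: leading byte 0xF3 = 11110011 → 4-byte char #3 = F3 81 9E 89.
Offset 12: leading byte 0xEE = 11101110 → 3-byte char #4 = EE 89 AB.
Offset 15: leading byte 0xE3 = 11100011 → 3-byte char #5 = E3 83 9C.
Leading byte 0xE3 = 11100011 matches 1110xxxx → 3-byte sequence.
Byte 1: 0xE3 = 11100011, payload 0011 (4 bits).
Byte 2: 0x83 = 10000011 (10xxxxxx ✓), payload 000011.
Byte 3: 0x9C = 10011100 (10xxxxxx ✓), payload 011100.
Concatenate: 0011000011011100 = 0x30DC (16 bits → U+30DC).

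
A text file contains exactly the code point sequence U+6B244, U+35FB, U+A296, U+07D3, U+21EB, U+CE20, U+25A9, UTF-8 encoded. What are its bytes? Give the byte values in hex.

U+6B244: 4-byte form → F1 AB 89 84.
U+35FB: 3-byte form → E3 97 BB.
U+A296: 3-byte form → EA 8A 96.
U+07D3: 2-byte form → DF 93.
U+21EB: 3-byte form → E2 87 AB.
U+CE20: 3-byte form → EC B8 A0.
U+25A9: 3-byte form → E2 96 A9.
Concatenated (21 bytes): F1 AB 89 84 E3 97 BB EA 8A 96 DF 93 E2 87 AB EC B8 A0 E2 96 A9.

F1 AB 89 84 E3 97 BB EA 8A 96 DF 93 E2 87 AB EC B8 A0 E2 96 A9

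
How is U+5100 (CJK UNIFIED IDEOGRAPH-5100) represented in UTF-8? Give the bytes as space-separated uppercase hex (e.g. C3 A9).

U+5100 = 0x5100 = 20736 decimal. In range U+0800–U+FFFF → 3-byte form: 1110xxxx 10xxxxxx 10xxxxxx.
Binary (16 bits): 0101000100000000.
Split 4+6+6: 0101 | 000100 | 000000.
Byte 1: 11100101 = 0xE5.
Byte 2: 10000100 = 0x84.
Byte 3: 10000000 = 0x80.

E5 84 80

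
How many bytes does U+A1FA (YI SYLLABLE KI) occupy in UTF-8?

U+A1FA = 0xA1FA. UTF-8 uses 1 byte below 0x80, 2 below 0x800, 3 below 0x10000, 4 up to 0x10FFFF. 0xA1FA is in U+0800–U+FFFF → 3 bytes.

3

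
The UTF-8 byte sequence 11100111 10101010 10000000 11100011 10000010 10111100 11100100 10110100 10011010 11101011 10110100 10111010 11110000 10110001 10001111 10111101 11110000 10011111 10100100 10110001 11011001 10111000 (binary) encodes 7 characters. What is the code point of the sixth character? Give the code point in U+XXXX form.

U+1F931

Offset 0: leading byte 0xE7 = 11100111 → 3-byte char #1 = E7 AA 80.
Offset 3: leading byte 0xE3 = 11100011 → 3-byte char #2 = E3 82 BC.
Offset 6: leading byte 0xE4 = 11100100 → 3-byte char #3 = E4 B4 9A.
Offset 9: leading byte 0xEB = 11101011 → 3-byte char #4 = EB B4 BA.
Offset 12: leading byte 0xF0 = 11110000 → 4-byte char #5 = F0 B1 8F BD.
Offset 16: leading byte 0xF0 = 11110000 → 4-byte char #6 = F0 9F A4 B1.
Leading byte 0xF0 = 11110000 matches 11110xxx → 4-byte sequence.
Byte 1: 0xF0 = 11110000, payload 000 (3 bits).
Byte 2: 0x9F = 10011111 (10xxxxxx ✓), payload 011111.
Byte 3: 0xA4 = 10100100 (10xxxxxx ✓), payload 100100.
Byte 4: 0xB1 = 10110001 (10xxxxxx ✓), payload 110001.
Concatenate: 000011111100100110001 = 0x1F931 (21 bits → U+1F931).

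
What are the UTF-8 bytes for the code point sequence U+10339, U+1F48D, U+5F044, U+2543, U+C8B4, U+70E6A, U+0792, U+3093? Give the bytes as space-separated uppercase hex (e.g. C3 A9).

F0 90 8C B9 F0 9F 92 8D F1 9F 81 84 E2 95 83 EC A2 B4 F1 B0 B9 AA DE 92 E3 82 93

U+10339: 4-byte form → F0 90 8C B9.
U+1F48D: 4-byte form → F0 9F 92 8D.
U+5F044: 4-byte form → F1 9F 81 84.
U+2543: 3-byte form → E2 95 83.
U+C8B4: 3-byte form → EC A2 B4.
U+70E6A: 4-byte form → F1 B0 B9 AA.
U+0792: 2-byte form → DE 92.
U+3093: 3-byte form → E3 82 93.
Concatenated (27 bytes): F0 90 8C B9 F0 9F 92 8D F1 9F 81 84 E2 95 83 EC A2 B4 F1 B0 B9 AA DE 92 E3 82 93.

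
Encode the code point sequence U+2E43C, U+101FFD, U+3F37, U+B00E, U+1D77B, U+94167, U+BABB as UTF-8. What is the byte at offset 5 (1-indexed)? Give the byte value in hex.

1-indexed offset 5 is 0-indexed offset 4.
U+2E43C → 4-byte form F0 AE 90 BC at offsets 0–3.
U+101FFD → 4-byte form F4 81 BF BD at offsets 4–7.
Offset 4 falls in char 2's range; it's byte 1 of F4 81 BF BD = 0xF4.

0xF4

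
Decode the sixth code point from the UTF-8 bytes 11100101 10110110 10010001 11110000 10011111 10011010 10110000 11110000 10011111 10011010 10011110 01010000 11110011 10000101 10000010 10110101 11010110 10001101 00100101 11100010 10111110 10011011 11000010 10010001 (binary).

Offset 0: leading byte 0xE5 = 11100101 → 3-byte char #1 = E5 B6 91.
Offset 3: leading byte 0xF0 = 11110000 → 4-byte char #2 = F0 9F 9A B0.
Offset 7: leading byte 0xF0 = 11110000 → 4-byte char #3 = F0 9F 9A 9E.
Offset 11: leading byte 0x50 = 01010000 → 1-byte char #4 = 50.
Offset 12: leading byte 0xF3 = 11110011 → 4-byte char #5 = F3 85 82 B5.
Offset 16: leading byte 0xD6 = 11010110 → 2-byte char #6 = D6 8D.
Leading byte 0xD6 = 11010110 matches 110xxxxx → 2-byte sequence.
Byte 1: 0xD6 = 11010110, payload 10110 (5 bits).
Byte 2: 0x8D = 10001101 (10xxxxxx ✓), payload 001101.
Concatenate: 10110001101 = 0x58D (11 bits → U+058D).

U+058D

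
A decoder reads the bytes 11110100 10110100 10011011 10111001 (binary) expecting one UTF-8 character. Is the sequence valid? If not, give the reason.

Leading byte 0xF4 = 11110100 → 4-byte form.
Payload = 0x1346F9, which exceeds U+10FFFF, the maximum Unicode code point. (Leading bytes F5–FF, or F4 followed by ≥ 0x90, are invalid.)

invalid (encodes a value above U+10FFFF)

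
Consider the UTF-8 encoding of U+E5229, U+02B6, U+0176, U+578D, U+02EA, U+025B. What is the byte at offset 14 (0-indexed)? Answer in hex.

0x9B

U+E5229 → 4-byte form F3 A5 88 A9 at offsets 0–3.
U+02B6 → 2-byte form CA B6 at offsets 4–5.
U+0176 → 2-byte form C5 B6 at offsets 6–7.
U+578D → 3-byte form E5 9E 8D at offsets 8–10.
U+02EA → 2-byte form CB AA at offsets 11–12.
U+025B → 2-byte form C9 9B at offsets 13–14.
Offset 14 falls in char 6's range; it's byte 2 of C9 9B = 0x9B.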